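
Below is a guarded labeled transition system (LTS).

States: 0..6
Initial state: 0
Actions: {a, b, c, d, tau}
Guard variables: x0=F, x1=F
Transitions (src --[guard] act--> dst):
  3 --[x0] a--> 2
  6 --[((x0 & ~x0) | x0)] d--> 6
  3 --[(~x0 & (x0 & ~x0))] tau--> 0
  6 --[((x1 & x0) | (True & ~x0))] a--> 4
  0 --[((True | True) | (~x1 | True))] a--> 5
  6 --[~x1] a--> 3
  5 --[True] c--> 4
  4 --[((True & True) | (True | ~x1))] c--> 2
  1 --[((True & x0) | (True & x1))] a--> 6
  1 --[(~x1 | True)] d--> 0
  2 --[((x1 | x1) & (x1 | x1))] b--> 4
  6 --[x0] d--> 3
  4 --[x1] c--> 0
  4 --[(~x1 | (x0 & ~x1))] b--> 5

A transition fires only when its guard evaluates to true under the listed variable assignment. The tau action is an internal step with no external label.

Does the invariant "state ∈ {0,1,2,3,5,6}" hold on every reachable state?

Answer: INVARIANT VIOLATED at state 4

Working:
Safe = {0,1,2,3,5,6}
Reachable = {0,2,4,5}
  0: safe
  2: safe
  4: VIOLATES
  5: safe
witness against invariant: a·c → 4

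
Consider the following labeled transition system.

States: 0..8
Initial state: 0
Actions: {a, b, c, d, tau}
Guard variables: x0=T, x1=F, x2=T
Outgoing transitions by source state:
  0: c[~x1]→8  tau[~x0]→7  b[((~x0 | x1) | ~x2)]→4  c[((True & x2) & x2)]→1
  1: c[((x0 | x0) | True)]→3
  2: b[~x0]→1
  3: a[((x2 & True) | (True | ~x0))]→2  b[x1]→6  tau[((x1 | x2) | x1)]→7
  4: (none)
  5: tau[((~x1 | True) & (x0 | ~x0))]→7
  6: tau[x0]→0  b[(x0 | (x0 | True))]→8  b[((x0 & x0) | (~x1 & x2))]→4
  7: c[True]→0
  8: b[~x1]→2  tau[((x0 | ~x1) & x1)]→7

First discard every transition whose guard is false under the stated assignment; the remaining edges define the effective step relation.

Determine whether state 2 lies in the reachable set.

Answer: REACHABLE

Trace:
11 transition(s) survive guard evaluation.
L0 = {0}
L1 = {1,8}  cumulative {0,1,8}
L2 = {2,3}  cumulative {0,1,2,3,8}
L3 = {7}  cumulative {0,1,2,3,7,8}
Reach set: {0,1,2,3,7,8}
Path to 2: c·b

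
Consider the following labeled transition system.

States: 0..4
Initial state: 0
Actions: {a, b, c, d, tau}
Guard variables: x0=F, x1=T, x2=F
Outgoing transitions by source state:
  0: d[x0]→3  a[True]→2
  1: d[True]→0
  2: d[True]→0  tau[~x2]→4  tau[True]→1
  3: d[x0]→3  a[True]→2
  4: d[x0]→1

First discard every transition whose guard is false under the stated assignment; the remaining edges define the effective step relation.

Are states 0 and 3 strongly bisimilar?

Answer: BISIMILAR

Working:
Compute ~ classes (split until stable):
  P[0] = {{0,1,2,3,4}}
  P[1] = {{0,3},{1},{2},{4}}
stable after 2 split(s): 4 block(s)
0∈{0,3}, 3∈{0,3}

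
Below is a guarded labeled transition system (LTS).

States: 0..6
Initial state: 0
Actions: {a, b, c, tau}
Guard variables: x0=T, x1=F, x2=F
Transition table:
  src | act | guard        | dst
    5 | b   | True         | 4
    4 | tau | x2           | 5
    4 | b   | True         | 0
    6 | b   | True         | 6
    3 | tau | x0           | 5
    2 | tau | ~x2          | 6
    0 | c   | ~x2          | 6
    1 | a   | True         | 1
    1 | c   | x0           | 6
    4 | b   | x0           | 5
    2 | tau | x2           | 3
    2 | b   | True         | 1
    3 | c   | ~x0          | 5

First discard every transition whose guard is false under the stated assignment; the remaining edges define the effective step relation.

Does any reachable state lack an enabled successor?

Reach set: {0,6}
  0: c→6  [1 out]
  6: b→6  [1 out]

Answer: DEADLOCK-FREE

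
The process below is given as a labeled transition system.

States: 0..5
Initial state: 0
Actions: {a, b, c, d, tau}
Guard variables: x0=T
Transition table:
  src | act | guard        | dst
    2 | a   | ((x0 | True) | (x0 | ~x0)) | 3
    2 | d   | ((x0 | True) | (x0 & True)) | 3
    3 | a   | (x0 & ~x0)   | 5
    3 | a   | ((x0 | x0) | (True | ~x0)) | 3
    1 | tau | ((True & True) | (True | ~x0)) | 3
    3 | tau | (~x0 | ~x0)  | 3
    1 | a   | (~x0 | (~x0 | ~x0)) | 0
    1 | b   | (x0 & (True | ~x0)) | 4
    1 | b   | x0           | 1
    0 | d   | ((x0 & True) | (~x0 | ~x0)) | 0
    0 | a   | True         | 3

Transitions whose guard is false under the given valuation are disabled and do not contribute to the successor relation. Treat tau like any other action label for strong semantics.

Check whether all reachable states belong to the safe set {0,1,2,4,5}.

Answer: INVARIANT VIOLATED at state 3

Analysis:
Allowed set {0,1,2,4,5}
Reach set: {0,3}
  0: ✓
  3: outside
reach 3 via a — violates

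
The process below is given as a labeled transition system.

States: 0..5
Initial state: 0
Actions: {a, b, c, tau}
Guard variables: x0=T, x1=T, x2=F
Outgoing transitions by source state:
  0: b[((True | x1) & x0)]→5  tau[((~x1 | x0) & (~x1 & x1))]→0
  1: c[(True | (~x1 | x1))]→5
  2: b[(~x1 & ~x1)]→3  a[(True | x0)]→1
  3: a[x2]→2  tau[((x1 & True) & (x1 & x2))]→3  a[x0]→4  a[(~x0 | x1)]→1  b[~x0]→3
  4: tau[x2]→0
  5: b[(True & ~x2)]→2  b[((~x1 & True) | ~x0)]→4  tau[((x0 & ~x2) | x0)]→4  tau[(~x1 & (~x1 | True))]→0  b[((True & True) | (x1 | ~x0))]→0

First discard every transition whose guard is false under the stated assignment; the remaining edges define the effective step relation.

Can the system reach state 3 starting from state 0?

After dropping false guards: 8 live edges.
L0 = {0}
L1 = {5}  total {0,5}
L2 = {2,4}  total {0,2,4,5}
L3 = {1}  total {0,1,2,4,5}
Reach set: {0,1,2,4,5}

Answer: UNREACHABLE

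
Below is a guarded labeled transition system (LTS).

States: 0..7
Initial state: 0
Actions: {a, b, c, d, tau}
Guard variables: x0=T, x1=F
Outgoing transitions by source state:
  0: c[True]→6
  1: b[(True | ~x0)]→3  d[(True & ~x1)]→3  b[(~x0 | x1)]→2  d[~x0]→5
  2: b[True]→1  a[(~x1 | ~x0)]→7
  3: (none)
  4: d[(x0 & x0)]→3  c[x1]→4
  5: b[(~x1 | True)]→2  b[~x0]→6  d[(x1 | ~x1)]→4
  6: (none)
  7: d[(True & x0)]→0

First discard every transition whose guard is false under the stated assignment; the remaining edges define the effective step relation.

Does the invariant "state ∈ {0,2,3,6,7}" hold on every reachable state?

Safe = {0,2,3,6,7}
R = {0,6}
  0: ✓
  6: ✓

Answer: INVARIANT HOLDS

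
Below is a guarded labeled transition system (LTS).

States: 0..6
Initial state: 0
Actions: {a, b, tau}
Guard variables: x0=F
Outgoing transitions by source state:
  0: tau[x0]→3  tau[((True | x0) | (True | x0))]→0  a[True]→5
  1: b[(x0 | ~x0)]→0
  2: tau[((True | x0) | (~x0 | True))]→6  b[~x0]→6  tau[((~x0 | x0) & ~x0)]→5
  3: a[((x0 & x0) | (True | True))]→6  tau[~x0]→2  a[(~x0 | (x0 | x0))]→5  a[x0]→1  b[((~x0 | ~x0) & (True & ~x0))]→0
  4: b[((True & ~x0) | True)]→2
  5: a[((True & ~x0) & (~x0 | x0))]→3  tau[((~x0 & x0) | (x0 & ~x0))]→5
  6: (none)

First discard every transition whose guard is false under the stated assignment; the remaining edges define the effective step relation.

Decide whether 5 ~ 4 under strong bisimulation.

Refine partition for ~:
  P[0] = {{0,1,2,3,4,5,6}}
  P[1] = {{0},{1,4},{2},{3},{5},{6}}
  P[2] = {{0},{1},{2},{3},{4},{5},{6}}
stable after 3 split(s): 7 block(s)
[5]={5}  [4]={4}

Answer: NOT BISIMILAR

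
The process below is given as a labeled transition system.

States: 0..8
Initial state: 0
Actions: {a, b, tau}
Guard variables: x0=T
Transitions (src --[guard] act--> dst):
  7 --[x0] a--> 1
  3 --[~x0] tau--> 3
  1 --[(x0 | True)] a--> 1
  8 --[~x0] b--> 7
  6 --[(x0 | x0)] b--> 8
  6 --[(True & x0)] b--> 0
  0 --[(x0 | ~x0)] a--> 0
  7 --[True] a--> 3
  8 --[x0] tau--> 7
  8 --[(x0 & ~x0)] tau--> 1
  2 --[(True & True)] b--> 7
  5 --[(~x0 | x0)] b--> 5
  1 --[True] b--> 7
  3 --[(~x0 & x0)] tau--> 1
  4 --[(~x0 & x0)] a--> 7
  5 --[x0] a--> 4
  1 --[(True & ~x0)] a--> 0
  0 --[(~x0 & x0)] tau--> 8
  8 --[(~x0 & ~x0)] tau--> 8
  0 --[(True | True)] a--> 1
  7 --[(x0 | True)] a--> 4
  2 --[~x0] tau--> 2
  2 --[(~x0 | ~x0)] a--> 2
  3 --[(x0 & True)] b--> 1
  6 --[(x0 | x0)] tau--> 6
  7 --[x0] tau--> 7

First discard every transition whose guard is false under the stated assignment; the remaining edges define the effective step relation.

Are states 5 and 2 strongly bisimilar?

Answer: NOT BISIMILAR

Analysis:
Bisimulation quotient by refinement:
  round 0: {{0,1,2,3,4,5,6,7,8}}
  round 1: {{0},{1,5},{2,3},{4},{6},{7},{8}}
  round 2: {{0},{1},{2},{3},{4},{5},{6},{7},{8}}
stable after 3 split(s): 9 block(s)
5∈{5}, 2∈{2}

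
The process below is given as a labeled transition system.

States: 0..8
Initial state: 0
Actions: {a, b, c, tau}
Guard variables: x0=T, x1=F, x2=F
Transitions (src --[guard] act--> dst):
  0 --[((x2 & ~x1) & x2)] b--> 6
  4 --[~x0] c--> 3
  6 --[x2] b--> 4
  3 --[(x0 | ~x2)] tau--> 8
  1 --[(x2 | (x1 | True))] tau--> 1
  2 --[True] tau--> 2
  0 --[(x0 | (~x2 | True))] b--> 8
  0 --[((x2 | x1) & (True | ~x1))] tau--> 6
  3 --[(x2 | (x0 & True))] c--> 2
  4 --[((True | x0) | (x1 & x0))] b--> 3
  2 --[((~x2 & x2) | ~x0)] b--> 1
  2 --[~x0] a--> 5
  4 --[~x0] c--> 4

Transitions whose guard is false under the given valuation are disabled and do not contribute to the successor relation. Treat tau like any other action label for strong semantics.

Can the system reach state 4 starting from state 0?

Answer: UNREACHABLE

Analysis:
Guard filter leaves 6 enabled edge(s).
Layer 0: {0}
Layer 1: {8}  cumulative {0,8}
R = {0,8}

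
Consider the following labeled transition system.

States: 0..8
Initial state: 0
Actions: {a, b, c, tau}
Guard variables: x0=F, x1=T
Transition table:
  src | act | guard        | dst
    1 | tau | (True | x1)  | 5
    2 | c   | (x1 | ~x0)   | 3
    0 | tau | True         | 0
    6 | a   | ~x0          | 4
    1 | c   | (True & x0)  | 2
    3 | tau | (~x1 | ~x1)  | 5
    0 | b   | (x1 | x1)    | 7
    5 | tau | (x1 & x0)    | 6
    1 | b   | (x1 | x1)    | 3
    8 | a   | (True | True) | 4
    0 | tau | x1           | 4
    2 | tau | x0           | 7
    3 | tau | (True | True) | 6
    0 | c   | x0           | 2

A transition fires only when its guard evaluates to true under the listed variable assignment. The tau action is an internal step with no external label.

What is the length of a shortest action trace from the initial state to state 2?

Layered search for 2:
  L0 = {0}
  L1 = {4,7}
2 never appears.

Answer: UNREACHABLE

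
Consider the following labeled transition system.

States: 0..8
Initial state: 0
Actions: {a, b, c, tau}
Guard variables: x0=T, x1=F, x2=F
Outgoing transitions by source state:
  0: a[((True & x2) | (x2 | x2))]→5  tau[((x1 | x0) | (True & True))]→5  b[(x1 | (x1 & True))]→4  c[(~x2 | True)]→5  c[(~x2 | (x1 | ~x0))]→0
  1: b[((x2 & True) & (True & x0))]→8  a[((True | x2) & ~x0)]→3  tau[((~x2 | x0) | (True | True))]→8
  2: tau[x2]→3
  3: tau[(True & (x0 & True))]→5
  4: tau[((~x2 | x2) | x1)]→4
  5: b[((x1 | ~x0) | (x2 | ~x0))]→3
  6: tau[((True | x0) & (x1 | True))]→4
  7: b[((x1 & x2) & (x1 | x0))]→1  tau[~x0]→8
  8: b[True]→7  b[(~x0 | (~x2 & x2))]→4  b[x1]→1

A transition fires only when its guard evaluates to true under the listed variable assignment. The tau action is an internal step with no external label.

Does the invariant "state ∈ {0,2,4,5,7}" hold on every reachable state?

Answer: INVARIANT HOLDS

Trace:
Safe = {0,2,4,5,7}
Reach set: {0,5}
  0: safe
  5: safe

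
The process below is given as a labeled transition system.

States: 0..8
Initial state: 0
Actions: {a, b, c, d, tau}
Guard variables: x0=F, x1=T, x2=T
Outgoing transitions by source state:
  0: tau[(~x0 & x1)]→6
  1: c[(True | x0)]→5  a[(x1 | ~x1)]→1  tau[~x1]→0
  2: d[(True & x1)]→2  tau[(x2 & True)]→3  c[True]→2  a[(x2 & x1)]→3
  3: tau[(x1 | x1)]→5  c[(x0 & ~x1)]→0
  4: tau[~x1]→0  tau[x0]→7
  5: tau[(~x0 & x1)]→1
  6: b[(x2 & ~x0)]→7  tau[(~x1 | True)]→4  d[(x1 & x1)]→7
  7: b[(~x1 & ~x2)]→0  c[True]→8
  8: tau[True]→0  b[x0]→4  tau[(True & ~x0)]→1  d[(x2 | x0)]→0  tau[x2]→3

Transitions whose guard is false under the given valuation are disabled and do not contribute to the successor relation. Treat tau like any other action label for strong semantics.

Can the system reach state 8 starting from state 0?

Guard filter leaves 17 enabled edge(s).
depth 0: {0}
depth 1: {6}  total {0,6}
depth 2: {4,7}  total {0,4,6,7}
depth 3: {8}  total {0,4,6,7,8}
depth 4: {1,3}  total {0,1,3,4,6,7,8}
depth 5: {5}  total {0,1,3,4,5,6,7,8}
Reach set: {0,1,3,4,5,6,7,8}
witness 8: tau·b·c

Answer: REACHABLE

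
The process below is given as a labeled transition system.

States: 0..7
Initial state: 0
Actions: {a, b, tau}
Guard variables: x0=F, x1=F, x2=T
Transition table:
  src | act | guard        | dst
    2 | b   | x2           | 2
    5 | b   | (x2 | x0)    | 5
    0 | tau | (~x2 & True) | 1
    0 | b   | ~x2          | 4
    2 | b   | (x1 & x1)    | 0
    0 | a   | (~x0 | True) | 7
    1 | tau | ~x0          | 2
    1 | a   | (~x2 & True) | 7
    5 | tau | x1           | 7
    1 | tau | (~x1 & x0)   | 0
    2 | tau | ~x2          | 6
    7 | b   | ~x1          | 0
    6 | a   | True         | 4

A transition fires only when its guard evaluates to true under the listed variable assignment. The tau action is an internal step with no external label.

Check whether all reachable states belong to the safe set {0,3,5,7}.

Allowed set {0,3,5,7}
Reach set: {0,7}
  0: safe
  7: safe

Answer: INVARIANT HOLDS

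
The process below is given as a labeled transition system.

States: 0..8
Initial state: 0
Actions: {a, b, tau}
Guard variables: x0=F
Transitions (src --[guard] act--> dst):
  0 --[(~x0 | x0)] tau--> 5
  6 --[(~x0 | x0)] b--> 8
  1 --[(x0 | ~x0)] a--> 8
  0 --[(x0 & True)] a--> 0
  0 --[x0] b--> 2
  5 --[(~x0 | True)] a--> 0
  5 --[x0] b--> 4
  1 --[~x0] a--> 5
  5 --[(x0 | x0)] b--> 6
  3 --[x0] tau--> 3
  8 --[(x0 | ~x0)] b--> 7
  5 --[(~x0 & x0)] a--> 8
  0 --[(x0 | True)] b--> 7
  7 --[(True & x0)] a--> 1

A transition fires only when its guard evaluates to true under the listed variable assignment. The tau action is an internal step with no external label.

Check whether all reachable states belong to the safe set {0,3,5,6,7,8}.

Allowed set {0,3,5,6,7,8}
Reach set: {0,5,7}
  0: safe
  5: safe
  7: safe

Answer: INVARIANT HOLDS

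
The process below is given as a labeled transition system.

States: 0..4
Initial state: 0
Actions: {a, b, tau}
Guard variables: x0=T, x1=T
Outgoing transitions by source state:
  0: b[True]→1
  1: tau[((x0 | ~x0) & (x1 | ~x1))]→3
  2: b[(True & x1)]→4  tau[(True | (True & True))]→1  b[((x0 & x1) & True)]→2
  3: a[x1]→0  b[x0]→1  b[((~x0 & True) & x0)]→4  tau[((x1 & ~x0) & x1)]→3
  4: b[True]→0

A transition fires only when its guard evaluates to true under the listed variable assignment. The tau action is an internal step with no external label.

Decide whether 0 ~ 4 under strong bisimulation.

Refine partition for ~:
  round 0: {{0,1,2,3,4}}
  round 1: {{0,4},{1},{2},{3}}
  round 2: {{0},{1},{2},{3},{4}}
5 equivalence class(es) (converged in 3)
[0]={0}  [4]={4}

Answer: NOT BISIMILAR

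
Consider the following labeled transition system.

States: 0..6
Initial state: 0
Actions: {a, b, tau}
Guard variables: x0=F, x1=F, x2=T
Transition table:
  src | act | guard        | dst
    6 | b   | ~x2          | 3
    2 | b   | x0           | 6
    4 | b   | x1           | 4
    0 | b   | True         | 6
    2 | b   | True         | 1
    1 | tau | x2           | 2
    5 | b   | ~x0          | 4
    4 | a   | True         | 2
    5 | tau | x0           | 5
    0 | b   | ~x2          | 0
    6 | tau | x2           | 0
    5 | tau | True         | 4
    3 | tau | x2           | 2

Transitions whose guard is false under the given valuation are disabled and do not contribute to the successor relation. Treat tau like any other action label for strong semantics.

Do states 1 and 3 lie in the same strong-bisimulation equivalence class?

Answer: BISIMILAR

Analysis:
Compute ~ classes (split until stable):
  round 0: {{0,1,2,3,4,5,6}}
  round 1: {{0,2},{1,3,6},{4},{5}}
4 equivalence class(es) (converged in 2)
[1]={1,3,6}  [3]={1,3,6}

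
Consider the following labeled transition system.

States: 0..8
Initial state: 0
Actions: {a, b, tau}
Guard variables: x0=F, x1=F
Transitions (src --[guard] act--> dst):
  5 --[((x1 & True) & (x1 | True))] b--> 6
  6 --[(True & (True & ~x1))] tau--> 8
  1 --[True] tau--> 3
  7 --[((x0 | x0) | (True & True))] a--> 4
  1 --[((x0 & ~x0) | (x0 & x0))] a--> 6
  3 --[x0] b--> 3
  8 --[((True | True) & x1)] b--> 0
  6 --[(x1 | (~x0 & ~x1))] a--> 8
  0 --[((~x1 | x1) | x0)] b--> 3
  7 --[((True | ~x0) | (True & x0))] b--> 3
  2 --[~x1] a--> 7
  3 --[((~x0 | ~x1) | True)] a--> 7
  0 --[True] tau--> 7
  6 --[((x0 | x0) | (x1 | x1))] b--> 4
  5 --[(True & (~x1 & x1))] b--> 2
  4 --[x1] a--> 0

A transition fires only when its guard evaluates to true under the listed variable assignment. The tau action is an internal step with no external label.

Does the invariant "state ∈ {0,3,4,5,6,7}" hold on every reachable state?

Answer: INVARIANT HOLDS

Trace:
Allowed set {0,3,4,5,6,7}
Reachable = {0,3,4,7}
  0: ok
  3: ok
  4: ok
  7: ok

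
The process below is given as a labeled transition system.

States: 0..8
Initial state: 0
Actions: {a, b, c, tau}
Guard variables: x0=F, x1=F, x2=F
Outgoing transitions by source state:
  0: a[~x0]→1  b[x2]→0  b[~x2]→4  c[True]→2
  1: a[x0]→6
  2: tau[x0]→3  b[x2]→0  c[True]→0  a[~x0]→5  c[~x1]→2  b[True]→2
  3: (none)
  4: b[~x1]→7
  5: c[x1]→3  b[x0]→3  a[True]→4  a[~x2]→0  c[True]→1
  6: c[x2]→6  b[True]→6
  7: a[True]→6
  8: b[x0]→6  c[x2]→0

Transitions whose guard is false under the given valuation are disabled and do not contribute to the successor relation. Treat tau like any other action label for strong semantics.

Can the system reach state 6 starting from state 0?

Guard filter leaves 13 enabled edge(s).
Layer 0: {0}
Layer 1: {1,2,4}  total {0,1,2,4}
Layer 2: {5,7}  total {0,1,2,4,5,7}
Layer 3: {6}  total {0,1,2,4,5,6,7}
R = {0,1,2,4,5,6,7}
Path to 6: b·b·a

Answer: REACHABLE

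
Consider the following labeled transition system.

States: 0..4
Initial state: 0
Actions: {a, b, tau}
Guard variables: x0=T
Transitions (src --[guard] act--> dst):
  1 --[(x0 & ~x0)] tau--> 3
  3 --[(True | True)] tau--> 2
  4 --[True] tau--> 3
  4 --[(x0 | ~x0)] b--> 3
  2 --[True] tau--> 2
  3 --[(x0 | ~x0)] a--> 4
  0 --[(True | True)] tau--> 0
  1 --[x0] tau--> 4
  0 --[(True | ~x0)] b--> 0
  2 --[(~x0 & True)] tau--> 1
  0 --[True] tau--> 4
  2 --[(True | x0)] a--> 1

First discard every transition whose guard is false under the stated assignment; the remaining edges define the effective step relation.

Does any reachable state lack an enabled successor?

Answer: DEADLOCK-FREE

Trace:
Reachable = {0,1,2,3,4}
  0: b→0  tau→0  tau→4  [deg 3]
  1: tau→4  [deg 1]
  2: a→1  tau→2  [deg 2]
  3: a→4  tau→2  [deg 2]
  4: b→3  tau→3  [deg 2]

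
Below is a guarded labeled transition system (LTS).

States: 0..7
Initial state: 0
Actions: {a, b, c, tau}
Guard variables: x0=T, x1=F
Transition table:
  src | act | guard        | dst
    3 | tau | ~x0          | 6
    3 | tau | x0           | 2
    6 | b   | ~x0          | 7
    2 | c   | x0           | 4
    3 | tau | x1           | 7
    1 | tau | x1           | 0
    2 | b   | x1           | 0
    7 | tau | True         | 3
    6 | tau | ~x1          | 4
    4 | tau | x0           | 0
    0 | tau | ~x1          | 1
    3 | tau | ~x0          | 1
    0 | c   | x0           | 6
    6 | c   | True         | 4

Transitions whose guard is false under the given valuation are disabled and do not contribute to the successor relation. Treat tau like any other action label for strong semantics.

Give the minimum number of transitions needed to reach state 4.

Answer: 2

Trace:
BFS to 4:
  depth 0: {0}
  depth 1: {1,6}
  depth 2: {4}
first hit 4 at d=2 via c·c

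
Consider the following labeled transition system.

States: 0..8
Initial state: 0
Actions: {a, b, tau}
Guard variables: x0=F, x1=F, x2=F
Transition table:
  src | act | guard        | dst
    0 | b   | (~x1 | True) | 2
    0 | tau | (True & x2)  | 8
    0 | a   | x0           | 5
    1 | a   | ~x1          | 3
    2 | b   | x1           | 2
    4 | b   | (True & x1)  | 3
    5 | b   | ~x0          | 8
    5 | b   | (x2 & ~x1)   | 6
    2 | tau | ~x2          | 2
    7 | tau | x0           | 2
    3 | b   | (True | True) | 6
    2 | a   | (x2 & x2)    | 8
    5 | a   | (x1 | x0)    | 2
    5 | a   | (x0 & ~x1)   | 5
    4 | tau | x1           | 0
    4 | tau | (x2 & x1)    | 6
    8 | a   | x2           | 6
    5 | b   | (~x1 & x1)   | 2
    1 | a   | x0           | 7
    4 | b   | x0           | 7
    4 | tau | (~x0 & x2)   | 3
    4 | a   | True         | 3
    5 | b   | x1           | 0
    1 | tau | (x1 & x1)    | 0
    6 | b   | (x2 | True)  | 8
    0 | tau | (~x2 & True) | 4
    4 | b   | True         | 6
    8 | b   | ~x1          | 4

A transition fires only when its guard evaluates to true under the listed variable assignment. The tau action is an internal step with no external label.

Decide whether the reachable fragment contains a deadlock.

Answer: DEADLOCK-FREE

Working:
Reach set: {0,2,3,4,6,8}
  0: b→2  tau→4  [deg 2]
  2: tau→2  [deg 1]
  3: b→6  [deg 1]
  4: a→3  b→6  [deg 2]
  6: b→8  [deg 1]
  8: b→4  [deg 1]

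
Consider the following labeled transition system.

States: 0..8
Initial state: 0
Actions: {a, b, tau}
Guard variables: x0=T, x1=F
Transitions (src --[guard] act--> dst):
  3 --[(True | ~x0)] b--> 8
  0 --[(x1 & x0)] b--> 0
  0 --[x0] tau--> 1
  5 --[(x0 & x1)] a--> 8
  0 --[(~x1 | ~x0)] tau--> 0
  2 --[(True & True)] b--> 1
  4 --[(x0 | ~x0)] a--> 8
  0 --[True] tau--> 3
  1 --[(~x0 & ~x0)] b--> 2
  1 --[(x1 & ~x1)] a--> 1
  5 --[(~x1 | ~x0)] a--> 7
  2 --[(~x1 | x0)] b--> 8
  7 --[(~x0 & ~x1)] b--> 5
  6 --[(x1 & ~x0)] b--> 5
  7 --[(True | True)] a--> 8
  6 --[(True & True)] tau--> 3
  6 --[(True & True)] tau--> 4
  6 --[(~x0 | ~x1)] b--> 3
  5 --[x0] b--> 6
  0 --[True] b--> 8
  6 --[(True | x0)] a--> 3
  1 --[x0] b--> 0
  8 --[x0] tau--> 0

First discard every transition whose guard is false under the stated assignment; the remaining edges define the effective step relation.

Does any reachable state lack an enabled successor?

Answer: DEADLOCK-FREE

Analysis:
Reach set: {0,1,3,8}
  0: b→8  tau→0  tau→1  tau→3  [4 out]
  1: b→0  [1 out]
  3: b→8  [1 out]
  8: tau→0  [1 out]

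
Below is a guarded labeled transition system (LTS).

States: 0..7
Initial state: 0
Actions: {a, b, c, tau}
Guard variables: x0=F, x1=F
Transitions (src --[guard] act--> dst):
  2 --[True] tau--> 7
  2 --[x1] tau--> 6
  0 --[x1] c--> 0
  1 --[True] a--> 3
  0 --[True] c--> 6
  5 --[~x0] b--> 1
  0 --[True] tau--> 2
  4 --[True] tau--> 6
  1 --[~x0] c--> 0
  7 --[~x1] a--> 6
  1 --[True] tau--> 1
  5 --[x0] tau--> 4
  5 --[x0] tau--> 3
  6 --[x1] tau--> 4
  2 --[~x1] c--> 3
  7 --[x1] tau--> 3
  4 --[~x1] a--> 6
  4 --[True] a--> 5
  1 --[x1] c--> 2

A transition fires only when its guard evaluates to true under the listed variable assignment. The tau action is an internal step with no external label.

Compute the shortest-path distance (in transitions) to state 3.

Answer: 2

Analysis:
Breadth-first toward 3:
  Layer 0: {0}
  Layer 1: {2,6}
  Layer 2: {3,7}
3 enters at depth 2; path tau·c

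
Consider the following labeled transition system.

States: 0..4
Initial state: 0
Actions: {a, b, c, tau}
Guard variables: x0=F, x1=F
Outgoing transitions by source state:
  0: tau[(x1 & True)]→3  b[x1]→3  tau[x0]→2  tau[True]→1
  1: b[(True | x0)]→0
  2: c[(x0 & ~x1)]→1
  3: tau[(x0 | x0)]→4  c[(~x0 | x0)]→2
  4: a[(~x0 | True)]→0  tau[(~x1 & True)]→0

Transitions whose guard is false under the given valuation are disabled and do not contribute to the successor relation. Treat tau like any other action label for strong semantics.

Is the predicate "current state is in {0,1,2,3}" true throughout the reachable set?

Inv-set: {0,1,2,3}
Reach set: {0,1}
  0: safe
  1: safe

Answer: INVARIANT HOLDS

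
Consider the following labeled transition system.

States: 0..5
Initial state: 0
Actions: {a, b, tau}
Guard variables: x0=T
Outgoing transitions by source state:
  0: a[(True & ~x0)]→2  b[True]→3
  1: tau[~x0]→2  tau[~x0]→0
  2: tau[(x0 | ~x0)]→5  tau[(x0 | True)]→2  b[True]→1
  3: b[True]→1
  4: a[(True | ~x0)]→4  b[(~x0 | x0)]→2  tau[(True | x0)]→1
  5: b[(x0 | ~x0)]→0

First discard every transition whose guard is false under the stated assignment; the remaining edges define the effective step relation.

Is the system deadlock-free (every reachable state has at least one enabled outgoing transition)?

R = {0,1,3}
  0: b→3  [1 exit(s)]
  1: ∅  [STUCK]
  3: b→1  [1 exit(s)]
Path to 1: b·b

Answer: DEADLOCK at state 1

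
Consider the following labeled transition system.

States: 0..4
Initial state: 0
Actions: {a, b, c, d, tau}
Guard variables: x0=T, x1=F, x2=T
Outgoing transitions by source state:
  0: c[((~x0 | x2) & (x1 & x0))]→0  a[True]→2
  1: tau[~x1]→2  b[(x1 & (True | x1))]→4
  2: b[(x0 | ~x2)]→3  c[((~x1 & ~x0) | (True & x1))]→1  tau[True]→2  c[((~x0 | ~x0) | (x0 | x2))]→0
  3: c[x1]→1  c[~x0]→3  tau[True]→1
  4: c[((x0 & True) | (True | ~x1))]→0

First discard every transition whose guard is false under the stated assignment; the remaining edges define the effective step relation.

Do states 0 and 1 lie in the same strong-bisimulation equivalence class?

Answer: NOT BISIMILAR

Analysis:
Bisimulation quotient by refinement:
  round 0: {{0,1,2,3,4}}
  round 1: {{0},{1,3},{2},{4}}
  round 2: {{0},{1},{2},{3},{4}}
Fixed point at round 3; 5 class(es).
0∈{0}, 1∈{1}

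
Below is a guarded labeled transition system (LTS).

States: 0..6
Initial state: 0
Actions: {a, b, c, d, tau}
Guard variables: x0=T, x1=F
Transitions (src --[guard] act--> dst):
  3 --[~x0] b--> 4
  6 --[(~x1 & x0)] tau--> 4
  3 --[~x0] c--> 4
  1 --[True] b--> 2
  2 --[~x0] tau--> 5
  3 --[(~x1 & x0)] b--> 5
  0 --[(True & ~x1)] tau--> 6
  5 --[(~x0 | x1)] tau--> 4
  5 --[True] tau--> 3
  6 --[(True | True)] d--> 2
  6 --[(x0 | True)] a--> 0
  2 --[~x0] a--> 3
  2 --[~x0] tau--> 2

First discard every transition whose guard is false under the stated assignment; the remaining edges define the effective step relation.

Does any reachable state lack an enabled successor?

Reach set: {0,2,4,6}
  0: tau→6  [1 out]
  2: ∅  [deadlock]
  4: ∅  [deadlock]
  6: a→0  d→2  tau→4  [3 out]
Path to 2: tau·d

Answer: DEADLOCK at state 2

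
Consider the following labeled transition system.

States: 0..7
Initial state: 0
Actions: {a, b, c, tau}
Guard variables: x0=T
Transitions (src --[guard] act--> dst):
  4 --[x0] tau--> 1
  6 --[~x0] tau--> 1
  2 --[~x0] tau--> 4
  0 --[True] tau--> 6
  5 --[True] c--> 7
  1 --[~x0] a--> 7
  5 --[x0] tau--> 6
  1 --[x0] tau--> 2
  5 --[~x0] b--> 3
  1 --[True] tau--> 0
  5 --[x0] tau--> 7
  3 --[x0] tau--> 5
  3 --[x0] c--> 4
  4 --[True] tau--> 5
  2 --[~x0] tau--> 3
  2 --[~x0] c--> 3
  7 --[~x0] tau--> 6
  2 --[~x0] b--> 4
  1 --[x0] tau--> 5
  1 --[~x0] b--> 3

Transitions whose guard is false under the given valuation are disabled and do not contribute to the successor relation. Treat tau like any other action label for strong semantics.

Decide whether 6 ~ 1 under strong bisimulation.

Compute ~ classes (split until stable):
  P[0] = {{0,1,2,3,4,5,6,7}}
  P[1] = {{0,1,4},{2,6,7},{3,5}}
  P[2] = {{0},{1},{2,6,7},{3},{4},{5}}
6 equivalence class(es) (converged in 3)
[6]={2,6,7}  [1]={1}

Answer: NOT BISIMILAR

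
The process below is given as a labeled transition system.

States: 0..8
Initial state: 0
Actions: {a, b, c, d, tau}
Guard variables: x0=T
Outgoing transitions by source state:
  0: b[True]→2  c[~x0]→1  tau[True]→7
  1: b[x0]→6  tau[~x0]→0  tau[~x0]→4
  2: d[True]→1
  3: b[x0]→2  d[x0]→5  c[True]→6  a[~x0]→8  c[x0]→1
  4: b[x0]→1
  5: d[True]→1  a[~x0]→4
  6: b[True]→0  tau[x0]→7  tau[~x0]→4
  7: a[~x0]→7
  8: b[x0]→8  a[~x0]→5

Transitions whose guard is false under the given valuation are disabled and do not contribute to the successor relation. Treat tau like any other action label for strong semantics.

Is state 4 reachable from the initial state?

After dropping false guards: 13 live edges.
Layer 0: {0}
Layer 1: {2,7}  cumulative {0,2,7}
Layer 2: {1}  cumulative {0,1,2,7}
Layer 3: {6}  cumulative {0,1,2,6,7}
Reach set: {0,1,2,6,7}

Answer: UNREACHABLE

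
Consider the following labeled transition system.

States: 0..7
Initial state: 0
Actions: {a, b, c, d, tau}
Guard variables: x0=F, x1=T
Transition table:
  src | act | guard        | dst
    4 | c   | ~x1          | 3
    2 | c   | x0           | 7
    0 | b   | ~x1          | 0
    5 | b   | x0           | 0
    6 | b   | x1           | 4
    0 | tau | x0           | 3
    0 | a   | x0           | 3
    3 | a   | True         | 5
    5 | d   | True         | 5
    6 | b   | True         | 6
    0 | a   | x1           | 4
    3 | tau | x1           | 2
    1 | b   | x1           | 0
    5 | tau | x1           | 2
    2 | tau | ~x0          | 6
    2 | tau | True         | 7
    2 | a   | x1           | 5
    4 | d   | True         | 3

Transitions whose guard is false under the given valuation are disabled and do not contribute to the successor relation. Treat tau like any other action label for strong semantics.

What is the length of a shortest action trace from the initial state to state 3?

Breadth-first toward 3:
  depth 0: {0}
  depth 1: {4}
  depth 2: {3}
depth(3)=2, e.g. a·d

Answer: 2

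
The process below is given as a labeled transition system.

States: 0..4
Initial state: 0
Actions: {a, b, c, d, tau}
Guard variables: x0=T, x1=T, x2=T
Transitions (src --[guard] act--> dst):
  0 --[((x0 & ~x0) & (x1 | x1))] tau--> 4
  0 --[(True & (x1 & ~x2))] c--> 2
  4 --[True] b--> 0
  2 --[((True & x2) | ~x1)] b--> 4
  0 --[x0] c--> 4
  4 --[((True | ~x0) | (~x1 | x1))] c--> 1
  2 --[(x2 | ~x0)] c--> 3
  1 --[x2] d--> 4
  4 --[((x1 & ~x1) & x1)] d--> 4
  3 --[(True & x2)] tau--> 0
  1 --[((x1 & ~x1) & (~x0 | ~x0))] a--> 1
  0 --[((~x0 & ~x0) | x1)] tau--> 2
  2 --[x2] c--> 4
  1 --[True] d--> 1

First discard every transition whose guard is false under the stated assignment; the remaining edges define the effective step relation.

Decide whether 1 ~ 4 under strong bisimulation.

Answer: NOT BISIMILAR

Analysis:
Bisimulation quotient by refinement:
  π0 = {{0,1,2,3,4}}
  π1 = {{0},{1},{2,4},{3}}
  π2 = {{0},{1},{2},{3},{4}}
5 equivalence class(es) (converged in 3)
1∈{1}, 4∈{4}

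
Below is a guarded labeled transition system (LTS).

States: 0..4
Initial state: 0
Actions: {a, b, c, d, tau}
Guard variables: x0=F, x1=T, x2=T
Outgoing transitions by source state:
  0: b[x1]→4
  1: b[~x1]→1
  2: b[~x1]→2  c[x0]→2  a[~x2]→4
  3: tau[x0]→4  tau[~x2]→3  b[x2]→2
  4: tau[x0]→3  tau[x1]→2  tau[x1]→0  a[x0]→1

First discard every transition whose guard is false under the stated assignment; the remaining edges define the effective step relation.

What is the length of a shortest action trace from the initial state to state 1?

BFS to 1:
  L0 = {0}
  L1 = {4}
  L2 = {2}
1 never appears.

Answer: UNREACHABLE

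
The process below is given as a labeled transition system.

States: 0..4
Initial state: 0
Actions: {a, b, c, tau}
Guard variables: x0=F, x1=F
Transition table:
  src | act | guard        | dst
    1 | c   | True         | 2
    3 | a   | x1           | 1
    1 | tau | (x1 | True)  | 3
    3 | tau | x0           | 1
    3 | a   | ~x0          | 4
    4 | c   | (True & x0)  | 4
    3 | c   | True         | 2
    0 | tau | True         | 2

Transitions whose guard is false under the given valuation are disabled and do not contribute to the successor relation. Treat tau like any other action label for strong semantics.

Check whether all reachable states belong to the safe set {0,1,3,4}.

Answer: INVARIANT VIOLATED at state 2

Analysis:
Safe = {0,1,3,4}
Reach set: {0,2}
  0: ok
  2: ✗ unsafe
reach 2 via tau — violates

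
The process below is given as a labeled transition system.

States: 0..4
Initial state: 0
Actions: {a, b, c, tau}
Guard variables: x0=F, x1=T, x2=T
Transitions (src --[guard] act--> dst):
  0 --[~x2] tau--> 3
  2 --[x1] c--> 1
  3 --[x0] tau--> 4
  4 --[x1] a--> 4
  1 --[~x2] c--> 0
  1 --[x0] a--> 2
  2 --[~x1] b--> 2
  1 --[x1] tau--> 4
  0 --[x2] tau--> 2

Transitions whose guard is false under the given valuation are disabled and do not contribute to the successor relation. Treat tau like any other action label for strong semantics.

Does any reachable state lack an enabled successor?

Answer: DEADLOCK-FREE

Trace:
R = {0,1,2,4}
  0: tau→2  [1 exit(s)]
  1: tau→4  [1 exit(s)]
  2: c→1  [1 exit(s)]
  4: a→4  [1 exit(s)]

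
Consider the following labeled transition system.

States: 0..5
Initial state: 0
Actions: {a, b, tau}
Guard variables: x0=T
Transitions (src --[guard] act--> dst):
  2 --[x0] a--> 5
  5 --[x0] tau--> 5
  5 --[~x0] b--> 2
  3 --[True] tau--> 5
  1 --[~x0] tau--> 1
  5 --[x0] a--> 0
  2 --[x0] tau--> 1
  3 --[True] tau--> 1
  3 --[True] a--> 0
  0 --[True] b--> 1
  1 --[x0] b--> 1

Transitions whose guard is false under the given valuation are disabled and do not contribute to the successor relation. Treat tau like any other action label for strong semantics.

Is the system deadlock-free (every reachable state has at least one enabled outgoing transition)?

Reachable = {0,1}
  0: b→1  [deg 1]
  1: b→1  [deg 1]

Answer: DEADLOCK-FREE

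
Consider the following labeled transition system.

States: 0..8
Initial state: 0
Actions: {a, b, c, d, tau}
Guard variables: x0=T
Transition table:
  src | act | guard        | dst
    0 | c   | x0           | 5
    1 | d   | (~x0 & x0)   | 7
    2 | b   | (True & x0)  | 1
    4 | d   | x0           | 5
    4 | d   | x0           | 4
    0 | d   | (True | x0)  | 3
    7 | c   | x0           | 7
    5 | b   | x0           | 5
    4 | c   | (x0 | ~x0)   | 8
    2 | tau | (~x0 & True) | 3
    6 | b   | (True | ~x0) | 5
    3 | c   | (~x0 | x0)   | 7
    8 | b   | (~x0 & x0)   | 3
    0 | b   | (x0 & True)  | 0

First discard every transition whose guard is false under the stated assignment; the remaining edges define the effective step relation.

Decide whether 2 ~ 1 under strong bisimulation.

Answer: NOT BISIMILAR

Trace:
Bisimulation quotient by refinement:
  P[0] = {{0,1,2,3,4,5,6,7,8}}
  P[1] = {{0},{1,8},{2,5,6},{3,7},{4}}
  P[2] = {{0},{1,8},{2},{3,7},{4},{5,6}}
Fixed point at round 3; 6 class(es).
[2]={2}  [1]={1,8}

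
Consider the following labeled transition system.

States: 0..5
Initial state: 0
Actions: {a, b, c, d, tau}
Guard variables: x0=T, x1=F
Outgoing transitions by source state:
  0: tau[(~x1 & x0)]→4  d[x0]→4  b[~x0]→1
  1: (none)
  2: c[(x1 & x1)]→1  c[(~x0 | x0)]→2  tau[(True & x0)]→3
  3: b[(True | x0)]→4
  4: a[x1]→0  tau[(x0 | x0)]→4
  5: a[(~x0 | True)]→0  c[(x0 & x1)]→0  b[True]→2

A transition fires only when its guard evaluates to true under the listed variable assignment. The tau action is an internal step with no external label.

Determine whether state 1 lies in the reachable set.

Answer: UNREACHABLE

Working:
Guard filter leaves 8 enabled edge(s).
Layer 0: {0}
Layer 1: {4}  cumulative {0,4}
Reach set: {0,4}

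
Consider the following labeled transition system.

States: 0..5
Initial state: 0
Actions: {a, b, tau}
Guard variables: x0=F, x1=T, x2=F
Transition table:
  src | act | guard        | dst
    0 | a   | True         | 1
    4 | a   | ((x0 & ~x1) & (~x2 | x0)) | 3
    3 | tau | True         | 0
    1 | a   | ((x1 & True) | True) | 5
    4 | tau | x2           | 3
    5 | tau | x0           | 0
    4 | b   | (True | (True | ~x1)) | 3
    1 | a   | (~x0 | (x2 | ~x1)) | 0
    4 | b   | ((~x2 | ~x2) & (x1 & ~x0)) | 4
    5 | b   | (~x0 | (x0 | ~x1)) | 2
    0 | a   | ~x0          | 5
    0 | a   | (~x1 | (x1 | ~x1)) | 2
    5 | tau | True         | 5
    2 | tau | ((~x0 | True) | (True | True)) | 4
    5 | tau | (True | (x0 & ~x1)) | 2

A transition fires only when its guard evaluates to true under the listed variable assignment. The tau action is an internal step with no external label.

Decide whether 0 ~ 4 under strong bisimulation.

Compute ~ classes (split until stable):
  π0 = {{0,1,2,3,4,5}}
  π1 = {{0,1},{2,3},{4},{5}}
  π2 = {{0},{1},{2},{3},{4},{5}}
stable after 3 split(s): 6 block(s)
0∈{0}, 4∈{4}

Answer: NOT BISIMILAR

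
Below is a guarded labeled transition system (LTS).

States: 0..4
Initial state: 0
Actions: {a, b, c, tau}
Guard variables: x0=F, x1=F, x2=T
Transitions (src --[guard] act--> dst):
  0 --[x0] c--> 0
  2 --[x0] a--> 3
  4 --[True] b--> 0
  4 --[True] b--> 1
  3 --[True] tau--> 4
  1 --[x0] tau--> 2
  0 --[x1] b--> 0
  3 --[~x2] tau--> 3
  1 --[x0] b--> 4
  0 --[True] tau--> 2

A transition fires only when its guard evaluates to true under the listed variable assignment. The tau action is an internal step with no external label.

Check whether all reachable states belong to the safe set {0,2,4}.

Allowed set {0,2,4}
Reachable = {0,2}
  0: ✓
  2: ✓

Answer: INVARIANT HOLDS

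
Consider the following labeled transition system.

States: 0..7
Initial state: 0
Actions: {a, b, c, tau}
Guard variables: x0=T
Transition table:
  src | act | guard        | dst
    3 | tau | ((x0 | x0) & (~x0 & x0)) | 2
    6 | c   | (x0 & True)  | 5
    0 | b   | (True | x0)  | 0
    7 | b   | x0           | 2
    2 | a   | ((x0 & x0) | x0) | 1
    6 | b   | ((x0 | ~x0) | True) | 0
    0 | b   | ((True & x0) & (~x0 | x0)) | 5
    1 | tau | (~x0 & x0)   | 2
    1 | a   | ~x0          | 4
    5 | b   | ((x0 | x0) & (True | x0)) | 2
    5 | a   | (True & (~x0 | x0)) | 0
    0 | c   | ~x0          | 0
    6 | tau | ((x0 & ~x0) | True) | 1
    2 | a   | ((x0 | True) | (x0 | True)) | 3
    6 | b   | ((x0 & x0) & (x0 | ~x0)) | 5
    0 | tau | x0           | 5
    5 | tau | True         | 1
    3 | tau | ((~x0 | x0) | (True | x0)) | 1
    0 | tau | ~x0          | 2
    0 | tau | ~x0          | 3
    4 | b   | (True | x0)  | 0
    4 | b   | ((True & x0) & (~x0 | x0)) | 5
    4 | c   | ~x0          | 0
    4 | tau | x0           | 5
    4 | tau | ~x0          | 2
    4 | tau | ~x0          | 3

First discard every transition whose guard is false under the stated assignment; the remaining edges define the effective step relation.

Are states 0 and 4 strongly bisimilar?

Answer: BISIMILAR

Trace:
Bisimulation quotient by refinement:
  P[0] = {{0,1,2,3,4,5,6,7}}
  P[1] = {{0,4},{1},{2},{3},{5},{6},{7}}
7 equivalence class(es) (converged in 2)
class of 0: {0,4}; class of 4: {0,4}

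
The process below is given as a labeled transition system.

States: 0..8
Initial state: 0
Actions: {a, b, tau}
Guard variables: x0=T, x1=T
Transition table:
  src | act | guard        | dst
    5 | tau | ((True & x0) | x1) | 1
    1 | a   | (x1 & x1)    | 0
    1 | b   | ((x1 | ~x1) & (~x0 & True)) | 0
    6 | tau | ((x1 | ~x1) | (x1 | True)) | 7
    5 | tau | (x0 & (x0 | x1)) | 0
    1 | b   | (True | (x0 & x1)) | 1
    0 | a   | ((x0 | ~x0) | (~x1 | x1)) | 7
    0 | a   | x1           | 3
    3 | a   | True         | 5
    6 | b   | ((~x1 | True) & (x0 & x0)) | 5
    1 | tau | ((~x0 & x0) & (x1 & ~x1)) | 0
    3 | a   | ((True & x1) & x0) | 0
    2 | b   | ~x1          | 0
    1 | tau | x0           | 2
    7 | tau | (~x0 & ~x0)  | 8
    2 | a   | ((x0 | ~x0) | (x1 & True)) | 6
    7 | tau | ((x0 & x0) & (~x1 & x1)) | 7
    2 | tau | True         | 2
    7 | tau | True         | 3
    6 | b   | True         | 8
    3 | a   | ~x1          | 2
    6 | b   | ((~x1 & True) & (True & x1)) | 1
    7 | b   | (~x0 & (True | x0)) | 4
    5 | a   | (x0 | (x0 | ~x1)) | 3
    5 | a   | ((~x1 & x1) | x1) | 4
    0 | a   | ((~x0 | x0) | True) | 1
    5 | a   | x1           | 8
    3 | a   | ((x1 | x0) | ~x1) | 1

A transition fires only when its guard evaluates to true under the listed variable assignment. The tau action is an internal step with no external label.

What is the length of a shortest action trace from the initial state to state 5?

Answer: 2

Analysis:
BFS to 5:
  Layer 0: {0}
  Layer 1: {1,3,7}
  Layer 2: {2,5}
depth(5)=2, e.g. a·a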